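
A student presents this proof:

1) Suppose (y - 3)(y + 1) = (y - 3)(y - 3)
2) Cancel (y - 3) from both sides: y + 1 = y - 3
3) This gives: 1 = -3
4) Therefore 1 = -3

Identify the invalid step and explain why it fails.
Step 2: Cancel (y - 3) from both sides: y + 1 = y - 3

Step 2 cancels (y - 3) from both sides. This is only valid if (y - 3) ≠ 0, i.e., y ≠ 3. When y = 3, both sides equal zero regardless of the other factors. The correct approach requires considering y = 3 as a separate case.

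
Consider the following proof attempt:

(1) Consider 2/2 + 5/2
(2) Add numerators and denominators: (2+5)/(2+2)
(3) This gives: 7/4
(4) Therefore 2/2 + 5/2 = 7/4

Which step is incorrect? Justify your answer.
Step 2: Add numerators and denominators: (2+5)/(2+2)

Step 2 incorrectly adds fractions by separately adding numerators and denominators. This is wrong. The correct method requires a common denominator: 2/2 + 5/2 = (2×2 + 5×2)/(2×2) = 14/4 = 7/2. The method used gives 7/4, which is different.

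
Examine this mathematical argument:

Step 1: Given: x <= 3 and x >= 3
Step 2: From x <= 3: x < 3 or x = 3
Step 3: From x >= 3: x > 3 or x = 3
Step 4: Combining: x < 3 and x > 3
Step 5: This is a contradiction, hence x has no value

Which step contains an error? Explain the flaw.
Step 4: Combining: x < 3 and x > 3

Step 4 incorrectly combines the conditions. From x <= 3 and x >= 3, the intersection is x = 3. The error treats the 'or' cases as 'and' requirements. The correct conclusion is that x = 3 is the unique solution, not that no solution exists.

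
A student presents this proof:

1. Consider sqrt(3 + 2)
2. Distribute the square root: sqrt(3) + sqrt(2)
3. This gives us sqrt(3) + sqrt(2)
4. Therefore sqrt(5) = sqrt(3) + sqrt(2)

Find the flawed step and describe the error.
Step 2: Distribute the square root: sqrt(3) + sqrt(2)

Step 2 incorrectly 'distributes' the square root over addition. The square root function does not distribute: sqrt(a + b) ≠ sqrt(a) + sqrt(b). In fact, sqrt(3 + 2) = sqrt(5) ≈ 2.2361, while sqrt(3) + sqrt(2) ≈ 3.1463.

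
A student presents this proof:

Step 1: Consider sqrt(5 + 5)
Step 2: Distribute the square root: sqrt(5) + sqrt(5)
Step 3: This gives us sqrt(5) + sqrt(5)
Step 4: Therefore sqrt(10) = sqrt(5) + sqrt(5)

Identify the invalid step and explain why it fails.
Step 2: Distribute the square root: sqrt(5) + sqrt(5)

Step 2 incorrectly 'distributes' the square root over addition. The square root function does not distribute: sqrt(a + b) ≠ sqrt(a) + sqrt(b). In fact, sqrt(5 + 5) = sqrt(10) ≈ 3.1623, while sqrt(5) + sqrt(5) ≈ 4.4721.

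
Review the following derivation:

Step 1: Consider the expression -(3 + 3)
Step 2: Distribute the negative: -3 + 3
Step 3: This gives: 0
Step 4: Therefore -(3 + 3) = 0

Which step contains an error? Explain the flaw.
Step 2: Distribute the negative: -3 + 3

Step 2 incorrectly distributes the negative sign. The correct distribution is -(3 + 3) = -3 - 3 = -6. The negative must be applied to both terms, not just the first. The error treats -(3 + 3) as -3 + 3, which equals 0 instead of -6.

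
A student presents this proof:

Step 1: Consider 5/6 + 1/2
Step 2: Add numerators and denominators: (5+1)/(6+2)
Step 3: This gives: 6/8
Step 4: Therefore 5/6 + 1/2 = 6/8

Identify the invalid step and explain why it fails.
Step 2: Add numerators and denominators: (5+1)/(6+2)

Step 2 incorrectly adds fractions by separately adding numerators and denominators. This is wrong. The correct method requires a common denominator: 5/6 + 1/2 = (5×2 + 1×6)/(6×2) = 16/12 = 4/3. The method used gives 6/8, which is different.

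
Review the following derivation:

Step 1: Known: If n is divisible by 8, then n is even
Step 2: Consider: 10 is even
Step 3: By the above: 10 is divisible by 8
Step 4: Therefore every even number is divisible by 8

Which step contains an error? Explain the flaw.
Step 3: By the above: 10 is divisible by 8

Step 3 commits the fallacy of affirming the consequent. The known fact 'divisible by 8 → even' does NOT imply 'even → divisible by 8'. That would be the converse, which is false. For example, 10 is even but 10 ÷ 8 = 1.25, which is not an integer.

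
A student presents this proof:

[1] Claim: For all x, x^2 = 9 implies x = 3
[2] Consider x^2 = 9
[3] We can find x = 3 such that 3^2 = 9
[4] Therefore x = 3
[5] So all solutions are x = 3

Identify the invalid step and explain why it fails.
Step 4: Therefore x = 3

Step 4 incorrectly concludes that x = 3 is the only solution. The proof shows that x = 3 is A solution (existence), but does not show it is the ONLY solution (uniqueness). In fact, x = -3 is also a solution since (-3)^2 = 9. Finding one solution doesn't prove there are no others.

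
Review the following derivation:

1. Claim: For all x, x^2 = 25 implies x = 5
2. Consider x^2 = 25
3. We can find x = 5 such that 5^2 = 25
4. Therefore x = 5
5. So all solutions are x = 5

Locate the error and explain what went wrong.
Step 4: Therefore x = 5

Step 4 incorrectly concludes that x = 5 is the only solution. The proof shows that x = 5 is A solution (existence), but does not show it is the ONLY solution (uniqueness). In fact, x = -5 is also a solution since (-5)^2 = 25. Finding one solution doesn't prove there are no others.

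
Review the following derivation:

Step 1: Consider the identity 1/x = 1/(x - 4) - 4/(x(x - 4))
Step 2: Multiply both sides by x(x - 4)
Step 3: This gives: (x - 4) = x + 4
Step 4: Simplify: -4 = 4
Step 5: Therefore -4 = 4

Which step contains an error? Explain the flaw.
Step 3: This gives: (x - 4) = x + 4

Step 3 makes a sign error when clearing denominators. Multiplying -4/(x(x - 4)) by x(x - 4) gives -4, not +4. The correct result is (x - 4) = x - 4, which is trivially true, not (x - 4) = x + 4. (Step 1 is a valid identity: 1/(x - 4) - 4/(x(x - 4)) = (x - 4)/(x(x - 4)) = 1/x.)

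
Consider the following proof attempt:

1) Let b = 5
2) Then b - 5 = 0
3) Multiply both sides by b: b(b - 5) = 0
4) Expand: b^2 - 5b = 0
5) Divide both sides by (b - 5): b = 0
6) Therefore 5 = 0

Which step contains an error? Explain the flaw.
Step 5: Divide both sides by (b - 5): b = 0

Step 5 divides both sides by (b - 5). However, since b = 5, we have (b - 5) = 0. Division by zero is undefined, making this step invalid.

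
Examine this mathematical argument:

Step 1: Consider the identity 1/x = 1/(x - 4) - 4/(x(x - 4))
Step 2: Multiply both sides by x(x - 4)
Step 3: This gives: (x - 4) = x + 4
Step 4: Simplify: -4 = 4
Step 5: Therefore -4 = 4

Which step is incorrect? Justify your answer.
Step 3: This gives: (x - 4) = x + 4

Step 3 makes a sign error when clearing denominators. Multiplying -4/(x(x - 4)) by x(x - 4) gives -4, not +4. The correct result is (x - 4) = x - 4, which is trivially true, not (x - 4) = x + 4. (Step 1 is a valid identity: 1/(x - 4) - 4/(x(x - 4)) = (x - 4)/(x(x - 4)) = 1/x.)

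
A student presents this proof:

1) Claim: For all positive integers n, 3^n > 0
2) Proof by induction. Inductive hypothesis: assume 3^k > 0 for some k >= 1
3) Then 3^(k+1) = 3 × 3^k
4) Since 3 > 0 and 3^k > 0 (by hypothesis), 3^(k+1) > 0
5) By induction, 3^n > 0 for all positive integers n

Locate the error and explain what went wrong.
Step 5: By induction, 3^n > 0 for all positive integers n

Step 5 concludes the proof by induction, but no base case was ever established. A valid induction proof requires: (1) a base case proving 3^1 > 0, and (2) an inductive step showing IF 3^k > 0 THEN 3^(k+1) > 0. Steps 2-4 correctly establish the inductive step, but without the base case the conclusion in step 5 does not follow.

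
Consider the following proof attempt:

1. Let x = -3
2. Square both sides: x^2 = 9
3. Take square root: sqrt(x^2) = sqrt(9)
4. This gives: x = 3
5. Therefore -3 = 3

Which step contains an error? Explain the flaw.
Step 4: This gives: x = 3

Step 4 incorrectly states that sqrt(x^2) = x. The correct identity is sqrt(x^2) = |x|. Since x = -3 < 0, we have sqrt(x^2) = |-3| = 3, not x = -3.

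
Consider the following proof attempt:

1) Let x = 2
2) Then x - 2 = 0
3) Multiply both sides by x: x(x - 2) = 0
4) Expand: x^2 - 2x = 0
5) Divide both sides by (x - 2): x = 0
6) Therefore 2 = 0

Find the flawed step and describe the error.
Step 5: Divide both sides by (x - 2): x = 0

Step 5 divides both sides by (x - 2). However, since x = 2, we have (x - 2) = 0. Division by zero is undefined, making this step invalid.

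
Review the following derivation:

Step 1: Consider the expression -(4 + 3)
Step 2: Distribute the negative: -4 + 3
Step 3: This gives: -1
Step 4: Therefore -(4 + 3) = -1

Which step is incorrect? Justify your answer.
Step 2: Distribute the negative: -4 + 3

Step 2 incorrectly distributes the negative sign. The correct distribution is -(4 + 3) = -4 - 3 = -7. The negative must be applied to both terms, not just the first. The error treats -(4 + 3) as -4 + 3, which equals -1 instead of -7.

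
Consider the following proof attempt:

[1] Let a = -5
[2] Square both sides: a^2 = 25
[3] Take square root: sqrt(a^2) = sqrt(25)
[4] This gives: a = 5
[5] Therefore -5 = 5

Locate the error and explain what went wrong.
Step 4: This gives: a = 5

Step 4 incorrectly states that sqrt(a^2) = a. The correct identity is sqrt(a^2) = |a|. Since a = -5 < 0, we have sqrt(a^2) = |-5| = 5, not a = -5.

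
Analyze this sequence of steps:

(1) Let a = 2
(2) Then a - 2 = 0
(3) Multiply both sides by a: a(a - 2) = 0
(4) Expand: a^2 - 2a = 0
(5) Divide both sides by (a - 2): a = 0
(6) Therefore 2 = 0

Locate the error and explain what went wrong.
Step 5: Divide both sides by (a - 2): a = 0

Step 5 divides both sides by (a - 2). However, since a = 2, we have (a - 2) = 0. Division by zero is undefined, making this step invalid.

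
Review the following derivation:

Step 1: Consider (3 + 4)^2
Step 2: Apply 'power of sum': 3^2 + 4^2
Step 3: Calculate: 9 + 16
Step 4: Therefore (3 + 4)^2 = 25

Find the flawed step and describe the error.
Step 2: Apply 'power of sum': 3^2 + 4^2

Step 2 incorrectly applies a non-existent rule '(a+b)^n = a^n + b^n'. This is false in general. The correct expansion uses the binomial theorem. The actual value is (3 + 4)^2 = 7^2 = 49, not 25.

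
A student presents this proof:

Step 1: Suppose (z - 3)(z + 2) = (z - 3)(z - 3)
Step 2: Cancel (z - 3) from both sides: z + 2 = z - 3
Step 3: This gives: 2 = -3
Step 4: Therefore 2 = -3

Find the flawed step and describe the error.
Step 2: Cancel (z - 3) from both sides: z + 2 = z - 3

Step 2 cancels (z - 3) from both sides. This is only valid if (z - 3) ≠ 0, i.e., z ≠ 3. When z = 3, both sides equal zero regardless of the other factors. The correct approach requires considering z = 3 as a separate case.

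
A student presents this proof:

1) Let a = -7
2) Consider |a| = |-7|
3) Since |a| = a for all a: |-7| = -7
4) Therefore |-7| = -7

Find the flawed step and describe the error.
Step 3: Since |a| = a for all a: |-7| = -7

Step 3 incorrectly states that |a| = a for all a. The correct definition is |a| = a when a >= 0, and |a| = -a when a < 0. Since -7 < 0, we have |-7| = -(-7) = 7, not -7.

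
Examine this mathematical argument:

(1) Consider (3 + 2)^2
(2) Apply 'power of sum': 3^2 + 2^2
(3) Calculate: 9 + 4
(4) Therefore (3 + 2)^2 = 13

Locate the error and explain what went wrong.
Step 2: Apply 'power of sum': 3^2 + 2^2

Step 2 incorrectly applies a non-existent rule '(a+b)^n = a^n + b^n'. This is false in general. The correct expansion uses the binomial theorem. The actual value is (3 + 2)^2 = 5^2 = 25, not 13.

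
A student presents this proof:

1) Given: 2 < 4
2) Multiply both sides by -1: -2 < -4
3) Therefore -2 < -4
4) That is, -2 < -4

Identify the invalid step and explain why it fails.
Step 2: Multiply both sides by -1: -2 < -4

Step 2 multiplies both sides by -1 but fails to reverse the inequality sign. When multiplying (or dividing) an inequality by a negative number, the direction must be reversed. Since 2 < 4, we should get -2 > -4, i.e., -2 > -4.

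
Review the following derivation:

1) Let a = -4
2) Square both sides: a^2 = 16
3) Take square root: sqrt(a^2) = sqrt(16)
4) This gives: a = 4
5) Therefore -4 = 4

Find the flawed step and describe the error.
Step 4: This gives: a = 4

Step 4 incorrectly states that sqrt(a^2) = a. The correct identity is sqrt(a^2) = |a|. Since a = -4 < 0, we have sqrt(a^2) = |-4| = 4, not a = -4.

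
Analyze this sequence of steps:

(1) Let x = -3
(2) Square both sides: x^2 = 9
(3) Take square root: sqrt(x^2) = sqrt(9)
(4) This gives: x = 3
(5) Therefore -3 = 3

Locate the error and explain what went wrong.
Step 4: This gives: x = 3

Step 4 incorrectly states that sqrt(x^2) = x. The correct identity is sqrt(x^2) = |x|. Since x = -3 < 0, we have sqrt(x^2) = |-3| = 3, not x = -3.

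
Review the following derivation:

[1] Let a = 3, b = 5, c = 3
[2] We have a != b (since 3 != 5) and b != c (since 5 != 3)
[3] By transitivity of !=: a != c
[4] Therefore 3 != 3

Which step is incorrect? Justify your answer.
Step 3: By transitivity of !=: a != c

Step 3 incorrectly applies transitivity to the '!=' relation. Transitivity states: if a R b and b R c, then a R c. However, '!=' is not transitive. Counterexample: 3 != 5 and 5 != 3, but 3 = 3 (both equal 3). Transitivity holds for relations like <, <=, =, but not for !=.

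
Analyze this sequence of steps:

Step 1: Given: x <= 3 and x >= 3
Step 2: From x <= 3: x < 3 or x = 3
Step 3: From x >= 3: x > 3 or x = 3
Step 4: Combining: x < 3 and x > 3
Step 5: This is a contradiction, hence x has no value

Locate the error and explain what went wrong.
Step 4: Combining: x < 3 and x > 3

Step 4 incorrectly combines the conditions. From x <= 3 and x >= 3, the intersection is x = 3. The error treats the 'or' cases as 'and' requirements. The correct conclusion is that x = 3 is the unique solution, not that no solution exists.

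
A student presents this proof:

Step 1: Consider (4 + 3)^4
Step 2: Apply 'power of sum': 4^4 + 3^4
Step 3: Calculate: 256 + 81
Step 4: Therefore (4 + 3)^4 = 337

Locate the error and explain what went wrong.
Step 2: Apply 'power of sum': 4^4 + 3^4

Step 2 incorrectly applies a non-existent rule '(a+b)^n = a^n + b^n'. This is false in general. The correct expansion uses the binomial theorem. The actual value is (4 + 3)^4 = 7^4 = 2401, not 337.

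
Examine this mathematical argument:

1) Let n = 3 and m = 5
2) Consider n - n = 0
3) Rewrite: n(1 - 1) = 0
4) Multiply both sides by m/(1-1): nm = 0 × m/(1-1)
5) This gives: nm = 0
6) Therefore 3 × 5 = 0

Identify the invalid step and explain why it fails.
Step 4: Multiply both sides by m/(1-1): nm = 0 × m/(1-1)

Step 4 multiplies both sides by m/(1-1). However, 1-1 = 0, so this is multiplication by m/0, which is undefined. We cannot multiply by an undefined expression.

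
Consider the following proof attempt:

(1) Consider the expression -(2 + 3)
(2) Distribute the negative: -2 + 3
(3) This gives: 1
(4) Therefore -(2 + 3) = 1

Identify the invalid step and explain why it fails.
Step 2: Distribute the negative: -2 + 3

Step 2 incorrectly distributes the negative sign. The correct distribution is -(2 + 3) = -2 - 3 = -5. The negative must be applied to both terms, not just the first. The error treats -(2 + 3) as -2 + 3, which equals 1 instead of -5.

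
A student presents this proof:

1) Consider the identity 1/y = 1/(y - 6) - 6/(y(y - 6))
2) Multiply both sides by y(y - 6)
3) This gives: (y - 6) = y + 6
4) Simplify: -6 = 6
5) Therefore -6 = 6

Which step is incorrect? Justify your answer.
Step 3: This gives: (y - 6) = y + 6

Step 3 makes a sign error when clearing denominators. Multiplying -6/(y(y - 6)) by y(y - 6) gives -6, not +6. The correct result is (y - 6) = y - 6, which is trivially true, not (y - 6) = y + 6. (Step 1 is a valid identity: 1/(y - 6) - 6/(y(y - 6)) = (y - 6)/(y(y - 6)) = 1/y.)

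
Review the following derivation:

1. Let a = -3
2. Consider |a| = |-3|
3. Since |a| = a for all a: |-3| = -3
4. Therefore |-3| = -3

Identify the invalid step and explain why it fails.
Step 3: Since |a| = a for all a: |-3| = -3

Step 3 incorrectly states that |a| = a for all a. The correct definition is |a| = a when a >= 0, and |a| = -a when a < 0. Since -3 < 0, we have |-3| = -(-3) = 3, not -3.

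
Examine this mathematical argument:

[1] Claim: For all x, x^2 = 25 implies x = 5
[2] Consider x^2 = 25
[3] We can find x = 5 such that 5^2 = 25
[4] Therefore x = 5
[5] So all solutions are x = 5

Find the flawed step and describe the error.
Step 4: Therefore x = 5

Step 4 incorrectly concludes that x = 5 is the only solution. The proof shows that x = 5 is A solution (existence), but does not show it is the ONLY solution (uniqueness). In fact, x = -5 is also a solution since (-5)^2 = 25. Finding one solution doesn't prove there are no others.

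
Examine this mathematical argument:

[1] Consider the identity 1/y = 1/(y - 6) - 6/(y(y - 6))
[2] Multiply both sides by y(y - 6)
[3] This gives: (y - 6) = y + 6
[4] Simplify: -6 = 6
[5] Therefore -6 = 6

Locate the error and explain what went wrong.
Step 3: This gives: (y - 6) = y + 6

Step 3 makes a sign error when clearing denominators. Multiplying -6/(y(y - 6)) by y(y - 6) gives -6, not +6. The correct result is (y - 6) = y - 6, which is trivially true, not (y - 6) = y + 6. (Step 1 is a valid identity: 1/(y - 6) - 6/(y(y - 6)) = (y - 6)/(y(y - 6)) = 1/y.)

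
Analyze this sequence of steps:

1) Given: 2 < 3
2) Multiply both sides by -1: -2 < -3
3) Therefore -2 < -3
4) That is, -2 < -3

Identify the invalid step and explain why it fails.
Step 2: Multiply both sides by -1: -2 < -3

Step 2 multiplies both sides by -1 but fails to reverse the inequality sign. When multiplying (or dividing) an inequality by a negative number, the direction must be reversed. Since 2 < 3, we should get -2 > -3, i.e., -2 > -3.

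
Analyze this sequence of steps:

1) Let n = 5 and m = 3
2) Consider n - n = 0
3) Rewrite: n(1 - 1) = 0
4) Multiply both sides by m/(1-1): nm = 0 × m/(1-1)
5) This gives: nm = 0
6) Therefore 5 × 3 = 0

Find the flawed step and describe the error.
Step 4: Multiply both sides by m/(1-1): nm = 0 × m/(1-1)

Step 4 multiplies both sides by m/(1-1). However, 1-1 = 0, so this is multiplication by m/0, which is undefined. We cannot multiply by an undefined expression.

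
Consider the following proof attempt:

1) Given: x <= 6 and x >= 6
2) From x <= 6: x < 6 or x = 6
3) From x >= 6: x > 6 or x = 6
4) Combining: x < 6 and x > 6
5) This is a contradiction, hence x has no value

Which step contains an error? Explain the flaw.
Step 4: Combining: x < 6 and x > 6

Step 4 incorrectly combines the conditions. From x <= 6 and x >= 6, the intersection is x = 6. The error treats the 'or' cases as 'and' requirements. The correct conclusion is that x = 6 is the unique solution, not that no solution exists.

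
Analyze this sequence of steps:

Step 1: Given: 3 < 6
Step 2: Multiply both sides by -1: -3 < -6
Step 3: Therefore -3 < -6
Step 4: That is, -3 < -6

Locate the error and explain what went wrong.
Step 2: Multiply both sides by -1: -3 < -6

Step 2 multiplies both sides by -1 but fails to reverse the inequality sign. When multiplying (or dividing) an inequality by a negative number, the direction must be reversed. Since 3 < 6, we should get -3 > -6, i.e., -3 > -6.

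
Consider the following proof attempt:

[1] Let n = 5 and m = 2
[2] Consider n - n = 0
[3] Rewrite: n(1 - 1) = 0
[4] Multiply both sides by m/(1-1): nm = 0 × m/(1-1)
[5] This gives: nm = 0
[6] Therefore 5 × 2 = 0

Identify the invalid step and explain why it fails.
Step 4: Multiply both sides by m/(1-1): nm = 0 × m/(1-1)

Step 4 multiplies both sides by m/(1-1). However, 1-1 = 0, so this is multiplication by m/0, which is undefined. We cannot multiply by an undefined expression.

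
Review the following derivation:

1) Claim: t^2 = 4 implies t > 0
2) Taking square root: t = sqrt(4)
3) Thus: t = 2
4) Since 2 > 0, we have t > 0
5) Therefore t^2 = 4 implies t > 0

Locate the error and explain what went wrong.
Step 2: Taking square root: t = sqrt(4)

Step 2 takes the square root and assumes the positive root only. The equation t^2 = 4 actually has two solutions: t = 2 and t = -2. The proof silently assumes t > 0 without justification, then uses this assumption to conclude t > 0, which is circular. The counterexample t = -2 shows the claim is false.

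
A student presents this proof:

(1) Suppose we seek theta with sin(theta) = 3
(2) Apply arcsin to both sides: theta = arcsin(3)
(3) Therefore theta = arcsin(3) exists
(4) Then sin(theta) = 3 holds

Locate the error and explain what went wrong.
Step 2: Apply arcsin to both sides: theta = arcsin(3)

Step 2 applies arcsin to 3. However, arcsin(x) is only defined for x in [-1, 1] because sin(theta) can only produce values in that range. Since |3| > 1, arcsin(3) is undefined. There is no angle whose sine equals 3.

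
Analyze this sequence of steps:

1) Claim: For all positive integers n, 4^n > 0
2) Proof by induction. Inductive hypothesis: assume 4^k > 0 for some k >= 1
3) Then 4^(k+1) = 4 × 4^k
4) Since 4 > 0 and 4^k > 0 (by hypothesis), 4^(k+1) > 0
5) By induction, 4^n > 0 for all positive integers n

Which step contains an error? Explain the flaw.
Step 5: By induction, 4^n > 0 for all positive integers n

Step 5 concludes the proof by induction, but no base case was ever established. A valid induction proof requires: (1) a base case proving 4^1 > 0, and (2) an inductive step showing IF 4^k > 0 THEN 4^(k+1) > 0. Steps 2-4 correctly establish the inductive step, but without the base case the conclusion in step 5 does not follow.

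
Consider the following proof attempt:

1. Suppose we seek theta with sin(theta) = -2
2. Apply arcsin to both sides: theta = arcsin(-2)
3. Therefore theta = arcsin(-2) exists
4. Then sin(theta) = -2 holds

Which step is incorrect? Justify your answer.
Step 2: Apply arcsin to both sides: theta = arcsin(-2)

Step 2 applies arcsin to -2. However, arcsin(x) is only defined for x in [-1, 1] because sin(theta) can only produce values in that range. Since |-2| > 1, arcsin(-2) is undefined. There is no angle whose sine equals -2.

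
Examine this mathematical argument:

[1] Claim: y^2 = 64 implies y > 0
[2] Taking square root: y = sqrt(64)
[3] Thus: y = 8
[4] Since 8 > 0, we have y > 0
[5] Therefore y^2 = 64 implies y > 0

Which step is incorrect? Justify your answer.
Step 2: Taking square root: y = sqrt(64)

Step 2 takes the square root and assumes the positive root only. The equation y^2 = 64 actually has two solutions: y = 8 and y = -8. The proof silently assumes y > 0 without justification, then uses this assumption to conclude y > 0, which is circular. The counterexample y = -8 shows the claim is false.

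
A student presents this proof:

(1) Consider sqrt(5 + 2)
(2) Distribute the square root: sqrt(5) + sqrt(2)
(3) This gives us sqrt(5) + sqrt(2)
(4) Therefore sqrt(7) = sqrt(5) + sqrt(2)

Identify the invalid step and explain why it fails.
Step 2: Distribute the square root: sqrt(5) + sqrt(2)

Step 2 incorrectly 'distributes' the square root over addition. The square root function does not distribute: sqrt(a + b) ≠ sqrt(a) + sqrt(b). In fact, sqrt(5 + 2) = sqrt(7) ≈ 2.6458, while sqrt(5) + sqrt(2) ≈ 3.6503.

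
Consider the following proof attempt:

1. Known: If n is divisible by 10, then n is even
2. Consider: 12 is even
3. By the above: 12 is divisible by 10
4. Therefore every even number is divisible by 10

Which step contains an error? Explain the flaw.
Step 3: By the above: 12 is divisible by 10

Step 3 commits the fallacy of affirming the consequent. The known fact 'divisible by 10 → even' does NOT imply 'even → divisible by 10'. That would be the converse, which is false. For example, 12 is even but 12 ÷ 10 = 1.20, which is not an integer.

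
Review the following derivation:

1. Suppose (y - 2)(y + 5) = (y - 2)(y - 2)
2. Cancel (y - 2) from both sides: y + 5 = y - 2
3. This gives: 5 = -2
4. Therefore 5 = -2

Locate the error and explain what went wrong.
Step 2: Cancel (y - 2) from both sides: y + 5 = y - 2

Step 2 cancels (y - 2) from both sides. This is only valid if (y - 2) ≠ 0, i.e., y ≠ 2. When y = 2, both sides equal zero regardless of the other factors. The correct approach requires considering y = 2 as a separate case.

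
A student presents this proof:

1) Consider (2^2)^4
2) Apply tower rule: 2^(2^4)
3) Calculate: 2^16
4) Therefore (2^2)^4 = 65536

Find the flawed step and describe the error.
Step 2: Apply tower rule: 2^(2^4)

Step 2 incorrectly states that (a^b)^c = a^(b^c). The correct rule is (a^b)^c = a^(b×c). The actual value is (2^2)^4 = 2^8 = 256, not 2^16 = 65536.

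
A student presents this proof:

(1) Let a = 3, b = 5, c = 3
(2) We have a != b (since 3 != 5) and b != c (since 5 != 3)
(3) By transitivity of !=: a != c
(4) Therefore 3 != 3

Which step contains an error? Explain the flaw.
Step 3: By transitivity of !=: a != c

Step 3 incorrectly applies transitivity to the '!=' relation. Transitivity states: if a R b and b R c, then a R c. However, '!=' is not transitive. Counterexample: 3 != 5 and 5 != 3, but 3 = 3 (both equal 3). Transitivity holds for relations like <, <=, =, but not for !=.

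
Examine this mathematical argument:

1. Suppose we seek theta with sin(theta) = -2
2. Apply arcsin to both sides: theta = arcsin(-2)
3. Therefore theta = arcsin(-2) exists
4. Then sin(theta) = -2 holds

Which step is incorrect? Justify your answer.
Step 2: Apply arcsin to both sides: theta = arcsin(-2)

Step 2 applies arcsin to -2. However, arcsin(x) is only defined for x in [-1, 1] because sin(theta) can only produce values in that range. Since |-2| > 1, arcsin(-2) is undefined. There is no angle whose sine equals -2.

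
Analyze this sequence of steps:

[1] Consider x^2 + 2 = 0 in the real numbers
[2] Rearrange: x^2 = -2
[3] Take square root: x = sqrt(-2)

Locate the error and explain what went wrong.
Step 3: Take square root: x = sqrt(-2)

Step 3 takes the square root of -2, which is negative. In the real number system, the square root of a negative number is undefined. The equation x^2 + 2 = 0 has no real solutions. Square roots of negative numbers only exist in the complex numbers.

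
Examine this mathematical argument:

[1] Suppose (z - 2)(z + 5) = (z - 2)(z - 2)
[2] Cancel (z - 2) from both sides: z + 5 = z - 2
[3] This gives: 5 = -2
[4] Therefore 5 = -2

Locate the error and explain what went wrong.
Step 2: Cancel (z - 2) from both sides: z + 5 = z - 2

Step 2 cancels (z - 2) from both sides. This is only valid if (z - 2) ≠ 0, i.e., z ≠ 2. When z = 2, both sides equal zero regardless of the other factors. The correct approach requires considering z = 2 as a separate case.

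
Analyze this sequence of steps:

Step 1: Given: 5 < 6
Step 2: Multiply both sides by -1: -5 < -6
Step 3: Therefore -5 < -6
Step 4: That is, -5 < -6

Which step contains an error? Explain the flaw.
Step 2: Multiply both sides by -1: -5 < -6

Step 2 multiplies both sides by -1 but fails to reverse the inequality sign. When multiplying (or dividing) an inequality by a negative number, the direction must be reversed. Since 5 < 6, we should get -5 > -6, i.e., -5 > -6.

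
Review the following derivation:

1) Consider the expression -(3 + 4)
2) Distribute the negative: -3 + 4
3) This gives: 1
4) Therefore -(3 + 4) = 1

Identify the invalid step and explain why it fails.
Step 2: Distribute the negative: -3 + 4

Step 2 incorrectly distributes the negative sign. The correct distribution is -(3 + 4) = -3 - 4 = -7. The negative must be applied to both terms, not just the first. The error treats -(3 + 4) as -3 + 4, which equals 1 instead of -7.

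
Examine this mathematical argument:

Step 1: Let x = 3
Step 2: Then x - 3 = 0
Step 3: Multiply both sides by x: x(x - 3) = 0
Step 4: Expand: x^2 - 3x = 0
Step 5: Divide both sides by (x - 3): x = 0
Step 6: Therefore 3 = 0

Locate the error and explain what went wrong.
Step 5: Divide both sides by (x - 3): x = 0

Step 5 divides both sides by (x - 3). However, since x = 3, we have (x - 3) = 0. Division by zero is undefined, making this step invalid.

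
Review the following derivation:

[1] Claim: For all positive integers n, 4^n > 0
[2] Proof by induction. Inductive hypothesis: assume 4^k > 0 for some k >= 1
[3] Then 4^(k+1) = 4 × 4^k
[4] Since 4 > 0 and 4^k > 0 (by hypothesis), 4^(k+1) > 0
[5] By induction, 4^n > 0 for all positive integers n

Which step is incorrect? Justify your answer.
Step 5: By induction, 4^n > 0 for all positive integers n

Step 5 concludes the proof by induction, but no base case was ever established. A valid induction proof requires: (1) a base case proving 4^1 > 0, and (2) an inductive step showing IF 4^k > 0 THEN 4^(k+1) > 0. Steps 2-4 correctly establish the inductive step, but without the base case the conclusion in step 5 does not follow.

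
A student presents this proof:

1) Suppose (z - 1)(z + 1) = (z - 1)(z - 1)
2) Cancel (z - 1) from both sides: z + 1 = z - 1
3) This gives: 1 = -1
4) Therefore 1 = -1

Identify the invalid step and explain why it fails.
Step 2: Cancel (z - 1) from both sides: z + 1 = z - 1

Step 2 cancels (z - 1) from both sides. This is only valid if (z - 1) ≠ 0, i.e., z ≠ 1. When z = 1, both sides equal zero regardless of the other factors. The correct approach requires considering z = 1 as a separate case.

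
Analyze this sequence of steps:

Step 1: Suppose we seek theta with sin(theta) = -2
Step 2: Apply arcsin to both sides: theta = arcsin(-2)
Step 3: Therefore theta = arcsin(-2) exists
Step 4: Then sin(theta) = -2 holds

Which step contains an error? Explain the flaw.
Step 2: Apply arcsin to both sides: theta = arcsin(-2)

Step 2 applies arcsin to -2. However, arcsin(x) is only defined for x in [-1, 1] because sin(theta) can only produce values in that range. Since |-2| > 1, arcsin(-2) is undefined. There is no angle whose sine equals -2.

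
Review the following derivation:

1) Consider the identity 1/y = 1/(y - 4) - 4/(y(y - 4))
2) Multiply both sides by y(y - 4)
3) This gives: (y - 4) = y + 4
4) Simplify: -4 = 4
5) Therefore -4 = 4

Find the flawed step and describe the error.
Step 3: This gives: (y - 4) = y + 4

Step 3 makes a sign error when clearing denominators. Multiplying -4/(y(y - 4)) by y(y - 4) gives -4, not +4. The correct result is (y - 4) = y - 4, which is trivially true, not (y - 4) = y + 4. (Step 1 is a valid identity: 1/(y - 4) - 4/(y(y - 4)) = (y - 4)/(y(y - 4)) = 1/y.)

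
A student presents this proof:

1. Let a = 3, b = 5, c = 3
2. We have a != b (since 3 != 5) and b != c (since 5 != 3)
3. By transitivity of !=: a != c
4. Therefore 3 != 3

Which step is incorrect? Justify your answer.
Step 3: By transitivity of !=: a != c

Step 3 incorrectly applies transitivity to the '!=' relation. Transitivity states: if a R b and b R c, then a R c. However, '!=' is not transitive. Counterexample: 3 != 5 and 5 != 3, but 3 = 3 (both equal 3). Transitivity holds for relations like <, <=, =, but not for !=.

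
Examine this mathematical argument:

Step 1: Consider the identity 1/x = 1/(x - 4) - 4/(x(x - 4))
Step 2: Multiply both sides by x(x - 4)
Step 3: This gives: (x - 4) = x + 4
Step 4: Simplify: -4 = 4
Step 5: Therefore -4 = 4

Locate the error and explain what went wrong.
Step 3: This gives: (x - 4) = x + 4

Step 3 makes a sign error when clearing denominators. Multiplying -4/(x(x - 4)) by x(x - 4) gives -4, not +4. The correct result is (x - 4) = x - 4, which is trivially true, not (x - 4) = x + 4. (Step 1 is a valid identity: 1/(x - 4) - 4/(x(x - 4)) = (x - 4)/(x(x - 4)) = 1/x.)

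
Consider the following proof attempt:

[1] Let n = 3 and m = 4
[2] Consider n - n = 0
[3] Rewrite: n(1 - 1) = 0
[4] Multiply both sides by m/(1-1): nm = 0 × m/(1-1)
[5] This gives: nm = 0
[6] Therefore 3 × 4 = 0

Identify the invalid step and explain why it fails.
Step 4: Multiply both sides by m/(1-1): nm = 0 × m/(1-1)

Step 4 multiplies both sides by m/(1-1). However, 1-1 = 0, so this is multiplication by m/0, which is undefined. We cannot multiply by an undefined expression.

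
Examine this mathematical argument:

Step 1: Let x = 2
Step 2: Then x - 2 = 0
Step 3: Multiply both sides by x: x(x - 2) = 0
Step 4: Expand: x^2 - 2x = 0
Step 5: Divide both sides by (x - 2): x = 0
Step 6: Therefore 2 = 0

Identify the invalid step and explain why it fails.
Step 5: Divide both sides by (x - 2): x = 0

Step 5 divides both sides by (x - 2). However, since x = 2, we have (x - 2) = 0. Division by zero is undefined, making this step invalid.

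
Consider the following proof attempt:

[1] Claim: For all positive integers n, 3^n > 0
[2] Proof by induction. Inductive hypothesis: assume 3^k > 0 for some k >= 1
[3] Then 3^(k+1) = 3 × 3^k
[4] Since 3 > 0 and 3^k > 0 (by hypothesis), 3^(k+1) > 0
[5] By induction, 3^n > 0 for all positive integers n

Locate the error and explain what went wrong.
Step 5: By induction, 3^n > 0 for all positive integers n

Step 5 concludes the proof by induction, but no base case was ever established. A valid induction proof requires: (1) a base case proving 3^1 > 0, and (2) an inductive step showing IF 3^k > 0 THEN 3^(k+1) > 0. Steps 2-4 correctly establish the inductive step, but without the base case the conclusion in step 5 does not follow.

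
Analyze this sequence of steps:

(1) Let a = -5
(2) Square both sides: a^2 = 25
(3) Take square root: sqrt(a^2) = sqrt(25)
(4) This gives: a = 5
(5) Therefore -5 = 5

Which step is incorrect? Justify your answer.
Step 4: This gives: a = 5

Step 4 incorrectly states that sqrt(a^2) = a. The correct identity is sqrt(a^2) = |a|. Since a = -5 < 0, we have sqrt(a^2) = |-5| = 5, not a = -5.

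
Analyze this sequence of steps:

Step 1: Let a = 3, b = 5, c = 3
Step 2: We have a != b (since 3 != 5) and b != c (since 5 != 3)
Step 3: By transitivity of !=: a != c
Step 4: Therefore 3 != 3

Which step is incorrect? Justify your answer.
Step 3: By transitivity of !=: a != c

Step 3 incorrectly applies transitivity to the '!=' relation. Transitivity states: if a R b and b R c, then a R c. However, '!=' is not transitive. Counterexample: 3 != 5 and 5 != 3, but 3 = 3 (both equal 3). Transitivity holds for relations like <, <=, =, but not for !=.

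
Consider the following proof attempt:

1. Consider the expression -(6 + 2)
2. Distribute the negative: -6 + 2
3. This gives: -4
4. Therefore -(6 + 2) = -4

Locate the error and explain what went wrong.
Step 2: Distribute the negative: -6 + 2

Step 2 incorrectly distributes the negative sign. The correct distribution is -(6 + 2) = -6 - 2 = -8. The negative must be applied to both terms, not just the first. The error treats -(6 + 2) as -6 + 2, which equals -4 instead of -8.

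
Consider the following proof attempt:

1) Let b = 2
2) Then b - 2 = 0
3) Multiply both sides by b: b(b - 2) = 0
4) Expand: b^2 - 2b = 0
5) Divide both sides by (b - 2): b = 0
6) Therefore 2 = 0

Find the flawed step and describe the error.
Step 5: Divide both sides by (b - 2): b = 0

Step 5 divides both sides by (b - 2). However, since b = 2, we have (b - 2) = 0. Division by zero is undefined, making this step invalid.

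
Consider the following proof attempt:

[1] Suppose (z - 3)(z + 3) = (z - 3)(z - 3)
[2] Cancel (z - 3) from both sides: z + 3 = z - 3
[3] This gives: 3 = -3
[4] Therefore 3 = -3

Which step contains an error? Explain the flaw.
Step 2: Cancel (z - 3) from both sides: z + 3 = z - 3

Step 2 cancels (z - 3) from both sides. This is only valid if (z - 3) ≠ 0, i.e., z ≠ 3. When z = 3, both sides equal zero regardless of the other factors. The correct approach requires considering z = 3 as a separate case.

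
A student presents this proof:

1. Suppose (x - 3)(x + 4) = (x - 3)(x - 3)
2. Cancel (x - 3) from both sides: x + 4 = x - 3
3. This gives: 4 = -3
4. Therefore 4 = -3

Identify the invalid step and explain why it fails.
Step 2: Cancel (x - 3) from both sides: x + 4 = x - 3

Step 2 cancels (x - 3) from both sides. This is only valid if (x - 3) ≠ 0, i.e., x ≠ 3. When x = 3, both sides equal zero regardless of the other factors. The correct approach requires considering x = 3 as a separate case.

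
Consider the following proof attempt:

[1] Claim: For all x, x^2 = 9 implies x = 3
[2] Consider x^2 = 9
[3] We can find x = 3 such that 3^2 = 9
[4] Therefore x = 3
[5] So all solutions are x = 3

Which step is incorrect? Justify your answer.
Step 4: Therefore x = 3

Step 4 incorrectly concludes that x = 3 is the only solution. The proof shows that x = 3 is A solution (existence), but does not show it is the ONLY solution (uniqueness). In fact, x = -3 is also a solution since (-3)^2 = 9. Finding one solution doesn't prove there are no others.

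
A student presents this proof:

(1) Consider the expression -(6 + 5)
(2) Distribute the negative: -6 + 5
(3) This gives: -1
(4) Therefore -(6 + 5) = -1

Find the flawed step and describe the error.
Step 2: Distribute the negative: -6 + 5

Step 2 incorrectly distributes the negative sign. The correct distribution is -(6 + 5) = -6 - 5 = -11. The negative must be applied to both terms, not just the first. The error treats -(6 + 5) as -6 + 5, which equals -1 instead of -11.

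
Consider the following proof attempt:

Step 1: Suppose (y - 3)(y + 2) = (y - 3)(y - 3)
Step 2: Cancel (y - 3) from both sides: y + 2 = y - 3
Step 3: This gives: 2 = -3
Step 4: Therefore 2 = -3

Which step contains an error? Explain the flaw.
Step 2: Cancel (y - 3) from both sides: y + 2 = y - 3

Step 2 cancels (y - 3) from both sides. This is only valid if (y - 3) ≠ 0, i.e., y ≠ 3. When y = 3, both sides equal zero regardless of the other factors. The correct approach requires considering y = 3 as a separate case.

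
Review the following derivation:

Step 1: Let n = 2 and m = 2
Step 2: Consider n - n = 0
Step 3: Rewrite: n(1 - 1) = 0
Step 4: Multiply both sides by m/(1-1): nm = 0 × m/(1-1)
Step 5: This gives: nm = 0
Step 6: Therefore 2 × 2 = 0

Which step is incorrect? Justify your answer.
Step 4: Multiply both sides by m/(1-1): nm = 0 × m/(1-1)

Step 4 multiplies both sides by m/(1-1). However, 1-1 = 0, so this is multiplication by m/0, which is undefined. We cannot multiply by an undefined expression.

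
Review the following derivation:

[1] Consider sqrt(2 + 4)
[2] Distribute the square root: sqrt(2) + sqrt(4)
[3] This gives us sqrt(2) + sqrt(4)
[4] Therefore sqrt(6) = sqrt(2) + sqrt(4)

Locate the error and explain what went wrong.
Step 2: Distribute the square root: sqrt(2) + sqrt(4)

Step 2 incorrectly 'distributes' the square root over addition. The square root function does not distribute: sqrt(a + b) ≠ sqrt(a) + sqrt(b). In fact, sqrt(2 + 4) = sqrt(6) ≈ 2.4495, while sqrt(2) + sqrt(4) ≈ 3.4142.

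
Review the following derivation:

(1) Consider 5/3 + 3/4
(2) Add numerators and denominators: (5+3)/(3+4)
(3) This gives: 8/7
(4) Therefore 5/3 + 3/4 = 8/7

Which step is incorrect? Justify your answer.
Step 2: Add numerators and denominators: (5+3)/(3+4)

Step 2 incorrectly adds fractions by separately adding numerators and denominators. This is wrong. The correct method requires a common denominator: 5/3 + 3/4 = (5×4 + 3×3)/(3×4) = 29/12 = 29/12. The method used gives 8/7, which is different.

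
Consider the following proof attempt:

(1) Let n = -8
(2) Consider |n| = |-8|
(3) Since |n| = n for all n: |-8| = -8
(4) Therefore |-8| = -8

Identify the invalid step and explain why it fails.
Step 3: Since |n| = n for all n: |-8| = -8

Step 3 incorrectly states that |n| = n for all n. The correct definition is |n| = n when n >= 0, and |n| = -n when n < 0. Since -8 < 0, we have |-8| = -(-8) = 8, not -8.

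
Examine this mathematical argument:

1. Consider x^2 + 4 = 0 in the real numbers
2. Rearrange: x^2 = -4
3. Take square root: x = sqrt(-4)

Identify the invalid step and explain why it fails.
Step 3: Take square root: x = sqrt(-4)

Step 3 takes the square root of -4, which is negative. In the real number system, the square root of a negative number is undefined. The equation x^2 + 4 = 0 has no real solutions. Square roots of negative numbers only exist in the complex numbers.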